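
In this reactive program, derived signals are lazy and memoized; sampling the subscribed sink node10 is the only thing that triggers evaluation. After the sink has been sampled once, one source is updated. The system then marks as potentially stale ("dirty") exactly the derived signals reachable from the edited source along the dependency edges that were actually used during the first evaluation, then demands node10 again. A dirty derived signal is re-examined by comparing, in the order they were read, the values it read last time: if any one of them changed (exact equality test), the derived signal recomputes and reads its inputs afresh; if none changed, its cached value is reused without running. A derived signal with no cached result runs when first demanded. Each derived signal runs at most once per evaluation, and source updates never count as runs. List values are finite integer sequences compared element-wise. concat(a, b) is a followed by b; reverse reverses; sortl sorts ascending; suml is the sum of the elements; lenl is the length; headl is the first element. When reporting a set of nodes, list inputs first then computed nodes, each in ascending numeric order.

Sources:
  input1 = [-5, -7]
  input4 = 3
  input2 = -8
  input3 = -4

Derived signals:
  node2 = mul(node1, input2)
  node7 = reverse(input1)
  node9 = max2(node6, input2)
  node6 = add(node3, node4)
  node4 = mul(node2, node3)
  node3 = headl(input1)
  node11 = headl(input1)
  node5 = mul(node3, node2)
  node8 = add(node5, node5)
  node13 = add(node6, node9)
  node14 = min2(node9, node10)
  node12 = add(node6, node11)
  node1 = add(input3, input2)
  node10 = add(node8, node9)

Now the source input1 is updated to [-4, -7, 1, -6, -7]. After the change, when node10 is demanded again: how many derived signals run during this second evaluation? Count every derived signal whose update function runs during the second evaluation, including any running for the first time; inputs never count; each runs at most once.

7 derived signals run: node3, node4, node5, node6, node8, node9, node10.

First demand of the output computes:
  node1 = add(-4, -8) = -12
  node2 = mul(-12, -8) = 96
  node3 = headl([-5, -7]) = -5
  node4 = mul(96, -5) = -480
  node5 = mul(-5, 96) = -480
  node6 = add(-5, -480) = -485
  node8 = add(-480, -480) = -960
  node9 = max2(-485, -8) = -8
  node10 = add(-960, -8) = -968

After the edit, cleaning proceeds:
  node3: a read changed (input1 [-5, -7]->[-4, -7, 1, -6, -7]) — executes, giving -4.
  node4: a read changed (node3 -5->-4) — executes, giving -384.
  node5: a read changed (node3 -5->-4) — executes, giving -384.
  node6: a read changed (node3 -5->-4; node4 -480->-384) — executes, giving -388.
  node8: a read changed (node5 -480->-384; node5 -480->-384) — executes, giving -768.
  node9: a read changed (node6 -485->-388) — executes, giving -8 — identical to its old value.
  node10: a read changed (node8 -960->-768) — executes, giving -776.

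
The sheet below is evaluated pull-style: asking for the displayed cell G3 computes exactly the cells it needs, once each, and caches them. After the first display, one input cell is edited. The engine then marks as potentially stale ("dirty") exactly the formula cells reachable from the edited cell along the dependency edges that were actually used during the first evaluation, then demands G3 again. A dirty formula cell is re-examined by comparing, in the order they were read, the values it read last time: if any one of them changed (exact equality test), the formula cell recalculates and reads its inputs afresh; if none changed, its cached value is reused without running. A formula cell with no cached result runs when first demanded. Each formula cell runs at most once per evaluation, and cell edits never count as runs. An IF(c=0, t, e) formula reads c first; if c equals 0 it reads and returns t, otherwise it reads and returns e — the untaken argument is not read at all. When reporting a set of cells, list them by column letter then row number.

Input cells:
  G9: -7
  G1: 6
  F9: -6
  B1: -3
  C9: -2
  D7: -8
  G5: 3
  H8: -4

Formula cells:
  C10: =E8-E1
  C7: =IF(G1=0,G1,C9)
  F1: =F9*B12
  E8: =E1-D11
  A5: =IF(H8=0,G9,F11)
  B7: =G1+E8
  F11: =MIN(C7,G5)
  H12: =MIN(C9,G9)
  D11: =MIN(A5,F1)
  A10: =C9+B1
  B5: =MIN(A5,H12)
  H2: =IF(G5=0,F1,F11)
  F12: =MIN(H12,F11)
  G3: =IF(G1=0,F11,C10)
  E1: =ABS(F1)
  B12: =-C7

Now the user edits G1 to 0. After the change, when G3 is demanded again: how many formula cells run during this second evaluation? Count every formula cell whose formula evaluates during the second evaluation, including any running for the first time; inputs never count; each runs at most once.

First demand of the output computes:
  C7 = IF(G1=0: G1=6 -> else branch C9) = -2
  B12 = -(-2) = 2
  F1 = -6 * 2 = -12
  E1 = ABS(-12) = 12
  F11 = MIN(-2, 3) = -2
  A5 = IF(H8=0: H8=-4 -> else branch F11) = -2
  D11 = MIN(-2, -12) = -12
  E8 = 12 - -12 = 24
  C10 = 24 - 12 = 12
  G3 = IF(G1=0: G1=6 -> else branch C10) = 12

After the edit, cleaning proceeds:
  C7: a read changed (G1 6->0) — executes, giving 0.
  B12: stays stale; no demand reaches it after the flip.
  F1: stays stale; no demand reaches it after the flip.
  E1: stays stale; no demand reaches it after the flip.
  F11: a read changed (C7 -2->0) — executes, giving 0.
  A5: stays stale; no demand reaches it after the flip.
  D11: stays stale; no demand reaches it after the flip.
  E8: stays stale; no demand reaches it after the flip.
  C10: stays stale; no demand reaches it after the flip.
  G3: a read changed (G1 6->0) — executes, giving 0.

Note the branch switch — demand abandons A5, B12, C10, D11, E1, E8, F1, which are never re-examined.

3 formula cells run: C7, F11, G3.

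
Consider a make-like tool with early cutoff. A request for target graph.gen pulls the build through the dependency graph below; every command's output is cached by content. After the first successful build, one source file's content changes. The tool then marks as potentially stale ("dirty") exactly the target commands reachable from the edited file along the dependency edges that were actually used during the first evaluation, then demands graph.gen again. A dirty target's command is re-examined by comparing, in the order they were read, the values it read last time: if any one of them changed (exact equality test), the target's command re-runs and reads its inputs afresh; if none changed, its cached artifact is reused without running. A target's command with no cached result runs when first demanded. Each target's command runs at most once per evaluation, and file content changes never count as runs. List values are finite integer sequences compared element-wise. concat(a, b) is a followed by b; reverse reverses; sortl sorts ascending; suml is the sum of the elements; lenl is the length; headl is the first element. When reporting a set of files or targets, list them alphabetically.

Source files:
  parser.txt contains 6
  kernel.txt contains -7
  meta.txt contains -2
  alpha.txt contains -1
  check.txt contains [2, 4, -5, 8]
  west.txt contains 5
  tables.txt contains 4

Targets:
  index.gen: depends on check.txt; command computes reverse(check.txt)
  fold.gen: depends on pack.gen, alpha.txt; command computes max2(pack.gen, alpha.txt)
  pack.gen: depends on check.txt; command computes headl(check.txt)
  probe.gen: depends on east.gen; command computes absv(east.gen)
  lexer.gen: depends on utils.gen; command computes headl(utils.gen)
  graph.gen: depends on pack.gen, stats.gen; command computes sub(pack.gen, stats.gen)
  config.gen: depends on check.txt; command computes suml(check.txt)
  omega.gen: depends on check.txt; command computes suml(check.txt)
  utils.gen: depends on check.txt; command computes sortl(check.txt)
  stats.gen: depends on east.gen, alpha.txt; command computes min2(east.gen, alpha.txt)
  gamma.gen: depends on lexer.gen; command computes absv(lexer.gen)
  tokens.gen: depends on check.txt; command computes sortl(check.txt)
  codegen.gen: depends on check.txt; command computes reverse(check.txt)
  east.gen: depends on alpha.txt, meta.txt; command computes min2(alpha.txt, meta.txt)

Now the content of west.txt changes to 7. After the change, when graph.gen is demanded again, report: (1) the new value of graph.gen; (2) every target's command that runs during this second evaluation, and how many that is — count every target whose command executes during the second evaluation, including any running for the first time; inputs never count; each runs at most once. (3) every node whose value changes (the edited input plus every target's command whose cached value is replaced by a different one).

Demanding graph.gen again yields 4.
0 target commands run: none.
The nodes whose values change: west.txt.
Note the shortcut — nothing in the graph depends on west.txt at all, so no recomputation happens.

First demand of the output computes:
  east.gen = min2(-1, -2) = -2
  pack.gen = headl([2, 4, -5, 8]) = 2
  stats.gen = min2(-2, -1) = -2
  graph.gen = sub(2, -2) = 4

After the edit, cleaning proceeds:
  no node depends on west.txt at all; the second demand re-runs nothing.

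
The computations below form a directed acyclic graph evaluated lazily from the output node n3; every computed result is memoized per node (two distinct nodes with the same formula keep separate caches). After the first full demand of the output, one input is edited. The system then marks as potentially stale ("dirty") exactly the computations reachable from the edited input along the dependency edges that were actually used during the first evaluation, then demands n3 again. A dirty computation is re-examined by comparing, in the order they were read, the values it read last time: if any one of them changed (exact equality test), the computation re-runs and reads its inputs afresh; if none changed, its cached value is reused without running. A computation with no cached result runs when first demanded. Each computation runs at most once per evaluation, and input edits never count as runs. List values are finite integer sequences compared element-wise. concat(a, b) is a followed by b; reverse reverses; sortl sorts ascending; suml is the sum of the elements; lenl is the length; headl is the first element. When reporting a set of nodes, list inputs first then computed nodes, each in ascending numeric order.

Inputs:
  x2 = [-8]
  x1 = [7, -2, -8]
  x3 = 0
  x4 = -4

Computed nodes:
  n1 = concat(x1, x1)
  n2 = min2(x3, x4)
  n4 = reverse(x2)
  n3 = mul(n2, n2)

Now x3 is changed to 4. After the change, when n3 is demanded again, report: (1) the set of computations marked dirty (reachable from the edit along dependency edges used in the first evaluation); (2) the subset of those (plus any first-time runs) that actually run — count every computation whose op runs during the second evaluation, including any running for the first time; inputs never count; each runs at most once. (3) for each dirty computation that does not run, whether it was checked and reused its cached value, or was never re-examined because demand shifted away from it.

The edit dirties: n2, n3.
1 computations run: n2.
Cache hits after checking: n3.
Note the absorption at n2: it re-runs yet its value is the same, leaving the output's value untouched.

First demand of the output computes:
  n2 = min2(0, -4) = -4
  n3 = mul(-4, -4) = 16

After the edit, cleaning proceeds:
  n2: a read changed (x3 0->4) — executes, giving -4 — identical to its old value.
  n3: dirty, but its reads are unchanged (n2 unchanged, n2 unchanged); cached 16 stands.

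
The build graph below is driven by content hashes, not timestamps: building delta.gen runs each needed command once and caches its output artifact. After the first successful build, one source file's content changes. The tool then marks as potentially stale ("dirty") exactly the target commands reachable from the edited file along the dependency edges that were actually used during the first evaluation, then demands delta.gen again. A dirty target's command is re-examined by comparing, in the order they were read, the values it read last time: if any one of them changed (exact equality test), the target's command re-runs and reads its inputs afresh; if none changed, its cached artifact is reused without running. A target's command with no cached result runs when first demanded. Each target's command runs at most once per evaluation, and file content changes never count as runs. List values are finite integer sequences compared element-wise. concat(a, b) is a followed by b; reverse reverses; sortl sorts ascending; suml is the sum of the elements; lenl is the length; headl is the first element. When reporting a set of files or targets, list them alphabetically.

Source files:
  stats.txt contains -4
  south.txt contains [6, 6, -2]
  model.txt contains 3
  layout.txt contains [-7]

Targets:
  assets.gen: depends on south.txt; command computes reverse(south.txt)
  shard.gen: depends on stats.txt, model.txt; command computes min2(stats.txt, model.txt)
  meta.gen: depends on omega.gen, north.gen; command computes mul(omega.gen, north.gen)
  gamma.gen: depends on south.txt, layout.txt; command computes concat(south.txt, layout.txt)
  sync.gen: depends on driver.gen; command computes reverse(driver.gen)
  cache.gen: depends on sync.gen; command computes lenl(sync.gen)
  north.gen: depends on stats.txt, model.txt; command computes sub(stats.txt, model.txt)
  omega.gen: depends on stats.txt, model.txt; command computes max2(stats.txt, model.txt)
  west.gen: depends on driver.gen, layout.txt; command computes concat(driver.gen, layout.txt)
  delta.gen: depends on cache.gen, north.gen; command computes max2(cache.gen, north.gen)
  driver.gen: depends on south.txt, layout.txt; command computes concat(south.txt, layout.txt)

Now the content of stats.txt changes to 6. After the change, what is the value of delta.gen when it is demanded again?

delta.gen now evaluates to 4.

Initial pass — values computed on the first demand:
  driver.gen = concat([6, 6, -2], [-7]) = [6, 6, -2, -7]
  north.gen = sub(-4, 3) = -7
  sync.gen = reverse([6, 6, -2, -7]) = [-7, -2, 6, 6]
  cache.gen = lenl([-7, -2, 6, 6]) = 4
  delta.gen = max2(4, -7) = 4

Second demand — change propagation:
  north.gen: re-runs because stats.txt -4->6; new result 3.
  delta.gen: re-runs because north.gen -7->3; new result 4 (unchanged).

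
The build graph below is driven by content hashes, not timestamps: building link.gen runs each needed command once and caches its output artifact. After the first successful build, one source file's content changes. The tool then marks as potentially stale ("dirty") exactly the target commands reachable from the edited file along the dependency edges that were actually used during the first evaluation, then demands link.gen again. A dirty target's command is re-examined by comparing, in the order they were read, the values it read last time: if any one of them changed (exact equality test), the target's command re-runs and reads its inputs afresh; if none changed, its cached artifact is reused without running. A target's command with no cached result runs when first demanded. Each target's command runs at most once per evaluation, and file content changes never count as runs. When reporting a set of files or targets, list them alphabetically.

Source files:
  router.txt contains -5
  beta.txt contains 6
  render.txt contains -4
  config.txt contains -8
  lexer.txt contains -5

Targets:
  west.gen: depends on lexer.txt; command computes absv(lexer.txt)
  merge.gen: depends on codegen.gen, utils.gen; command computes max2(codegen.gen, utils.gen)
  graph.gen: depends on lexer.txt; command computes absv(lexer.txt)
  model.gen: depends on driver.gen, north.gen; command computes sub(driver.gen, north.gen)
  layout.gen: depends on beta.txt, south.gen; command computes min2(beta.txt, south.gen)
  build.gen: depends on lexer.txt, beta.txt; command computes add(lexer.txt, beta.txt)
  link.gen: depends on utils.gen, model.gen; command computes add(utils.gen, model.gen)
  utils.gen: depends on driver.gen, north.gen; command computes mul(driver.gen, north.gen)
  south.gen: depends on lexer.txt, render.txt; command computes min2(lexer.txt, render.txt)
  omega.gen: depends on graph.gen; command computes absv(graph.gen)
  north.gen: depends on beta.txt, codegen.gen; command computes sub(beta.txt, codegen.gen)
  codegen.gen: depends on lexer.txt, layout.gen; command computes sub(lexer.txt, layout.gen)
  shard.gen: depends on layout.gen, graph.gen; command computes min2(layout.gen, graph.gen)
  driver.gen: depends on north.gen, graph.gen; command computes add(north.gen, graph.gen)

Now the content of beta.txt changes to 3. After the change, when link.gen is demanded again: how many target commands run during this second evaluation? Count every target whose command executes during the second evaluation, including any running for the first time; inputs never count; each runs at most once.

Initial pass — values computed on the first demand:
  graph.gen = absv(-5) = 5
  south.gen = min2(-5, -4) = -5
  layout.gen = min2(6, -5) = -5
  codegen.gen = sub(-5, -5) = 0
  north.gen = sub(6, 0) = 6
  driver.gen = add(6, 5) = 11
  model.gen = sub(11, 6) = 5
  utils.gen = mul(11, 6) = 66
  link.gen = add(66, 5) = 71

Second demand — change propagation:
  layout.gen: re-runs because beta.txt 6->3; new result -5 (unchanged).
  codegen.gen: re-examined; everything it read last time is the same (lexer.txt unchanged, layout.gen unchanged) — cache 0 kept, no run.
  north.gen: re-runs because beta.txt 6->3; new result 3.
  driver.gen: re-runs because north.gen 6->3; new result 8.
  model.gen: re-runs because driver.gen 11->8; north.gen 6->3; new result 5 (unchanged).
  utils.gen: re-runs because driver.gen 11->8; north.gen 6->3; new result 24.
  link.gen: re-runs because utils.gen 66->24; new result 29.

The important point: at codegen.gen every value read last time is unchanged, so the dirty flag clears without a run.

Run set: driver.gen, layout.gen, link.gen, model.gen, north.gen, utils.gen (6 run).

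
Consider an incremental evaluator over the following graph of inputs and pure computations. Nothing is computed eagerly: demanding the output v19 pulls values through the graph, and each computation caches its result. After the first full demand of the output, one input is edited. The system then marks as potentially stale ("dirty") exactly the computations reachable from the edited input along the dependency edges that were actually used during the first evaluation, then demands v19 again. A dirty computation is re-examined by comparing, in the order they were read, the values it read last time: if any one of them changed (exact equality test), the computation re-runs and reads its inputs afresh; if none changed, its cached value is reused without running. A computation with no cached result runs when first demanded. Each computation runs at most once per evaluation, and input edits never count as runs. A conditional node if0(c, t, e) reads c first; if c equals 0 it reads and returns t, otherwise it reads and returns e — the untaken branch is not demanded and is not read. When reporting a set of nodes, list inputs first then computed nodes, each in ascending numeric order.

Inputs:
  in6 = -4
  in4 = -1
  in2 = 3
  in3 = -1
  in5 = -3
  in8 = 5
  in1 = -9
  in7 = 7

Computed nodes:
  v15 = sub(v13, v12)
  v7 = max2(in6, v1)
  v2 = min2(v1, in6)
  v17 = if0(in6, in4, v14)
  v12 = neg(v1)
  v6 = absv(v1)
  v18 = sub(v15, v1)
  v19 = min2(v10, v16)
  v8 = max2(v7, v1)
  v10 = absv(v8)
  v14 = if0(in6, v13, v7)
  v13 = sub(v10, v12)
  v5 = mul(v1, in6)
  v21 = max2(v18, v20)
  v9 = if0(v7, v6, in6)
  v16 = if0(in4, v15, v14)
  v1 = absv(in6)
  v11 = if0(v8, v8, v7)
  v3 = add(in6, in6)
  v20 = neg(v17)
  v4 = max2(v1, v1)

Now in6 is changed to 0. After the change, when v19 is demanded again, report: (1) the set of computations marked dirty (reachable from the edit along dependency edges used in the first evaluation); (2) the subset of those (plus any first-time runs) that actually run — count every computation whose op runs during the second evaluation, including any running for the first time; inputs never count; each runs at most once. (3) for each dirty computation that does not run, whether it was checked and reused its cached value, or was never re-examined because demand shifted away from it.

Initial pass — values computed on the first demand:
  v1 = absv(-4) = 4
  v7 = max2(-4, 4) = 4
  v8 = max2(4, 4) = 4
  v10 = absv(4) = 4
  v14 = if0(in6=-4 -> else branch v7) = 4
  v16 = if0(in4=-1 -> else branch v14) = 4
  v19 = min2(4, 4) = 4

Second demand — change propagation:
  v1: re-runs because in6 -4->0; new result 0.
  v7: re-runs because in6 -4->0; v1 4->0; new result 0.
  v8: re-runs because v7 4->0; v1 4->0; new result 0.
  v10: re-runs because v8 4->0; new result 0.
  v12: newly demanded (no cache) — executes and yields 0.
  v13: newly demanded (no cache) — executes and yields 0.
  v14: re-runs because in6 -4->0; v7 4->0; new result 0.
  v16: re-runs because v14 4->0; new result 0.
  v19: re-runs because v10 4->0; v16 4->0; new result 0.

The important point: the flipped condition pulls in fresh nodes; v12, v13 run for the first time.

Dirty set: v1, v7, v8, v10, v14, v16, v19.
Run set: v1, v7, v8, v10, v12, v13, v14, v16, v19 (9 run).
All dirty computations ended up running.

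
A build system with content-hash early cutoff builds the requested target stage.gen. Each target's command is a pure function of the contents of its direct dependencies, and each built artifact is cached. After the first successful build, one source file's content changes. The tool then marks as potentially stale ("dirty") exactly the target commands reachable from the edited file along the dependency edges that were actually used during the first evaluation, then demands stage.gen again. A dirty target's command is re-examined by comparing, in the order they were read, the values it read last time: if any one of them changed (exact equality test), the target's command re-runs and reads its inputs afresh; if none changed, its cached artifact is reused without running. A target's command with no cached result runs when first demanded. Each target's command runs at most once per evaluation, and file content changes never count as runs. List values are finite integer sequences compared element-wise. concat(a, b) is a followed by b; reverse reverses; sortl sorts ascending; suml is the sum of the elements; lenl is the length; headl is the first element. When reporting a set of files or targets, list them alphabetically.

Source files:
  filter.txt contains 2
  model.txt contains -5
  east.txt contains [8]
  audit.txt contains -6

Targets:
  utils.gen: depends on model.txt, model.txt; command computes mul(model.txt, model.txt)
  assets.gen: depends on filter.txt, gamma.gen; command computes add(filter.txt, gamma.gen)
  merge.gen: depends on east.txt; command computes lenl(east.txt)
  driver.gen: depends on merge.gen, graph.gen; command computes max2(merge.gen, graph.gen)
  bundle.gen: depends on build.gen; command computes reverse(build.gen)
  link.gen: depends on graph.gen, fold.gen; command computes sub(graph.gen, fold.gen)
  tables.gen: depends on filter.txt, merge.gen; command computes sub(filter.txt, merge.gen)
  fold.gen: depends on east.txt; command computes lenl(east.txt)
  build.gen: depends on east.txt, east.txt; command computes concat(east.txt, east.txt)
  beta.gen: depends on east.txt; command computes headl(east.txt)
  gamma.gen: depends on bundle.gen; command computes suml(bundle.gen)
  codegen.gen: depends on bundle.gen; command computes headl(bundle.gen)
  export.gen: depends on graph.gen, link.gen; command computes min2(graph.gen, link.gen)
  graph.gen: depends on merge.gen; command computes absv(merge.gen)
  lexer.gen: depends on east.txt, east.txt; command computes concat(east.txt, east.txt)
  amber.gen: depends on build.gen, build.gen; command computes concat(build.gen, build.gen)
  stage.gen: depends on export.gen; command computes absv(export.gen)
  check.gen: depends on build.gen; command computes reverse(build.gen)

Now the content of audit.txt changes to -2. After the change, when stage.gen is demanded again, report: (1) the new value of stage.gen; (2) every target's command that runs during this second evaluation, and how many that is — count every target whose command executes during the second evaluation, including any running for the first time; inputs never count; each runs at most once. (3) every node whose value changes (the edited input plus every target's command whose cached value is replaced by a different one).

First evaluation (everything demanded from the output):
  fold.gen = lenl([8]) = 1
  merge.gen = lenl([8]) = 1
  graph.gen = absv(1) = 1
  link.gen = sub(1, 1) = 0
  export.gen = min2(1, 0) = 0
  stage.gen = absv(0) = 0

Propagation after the edit:
  audit.txt feeds no computation that the output demands — nothing is marked dirty and nothing runs.

Key observation: audit.txt is never demanded by the output, so the edit triggers no recomputation at all.

New value of stage.gen: 0.
Target commands that run: none — 0 in total.
Values that change: audit.txt.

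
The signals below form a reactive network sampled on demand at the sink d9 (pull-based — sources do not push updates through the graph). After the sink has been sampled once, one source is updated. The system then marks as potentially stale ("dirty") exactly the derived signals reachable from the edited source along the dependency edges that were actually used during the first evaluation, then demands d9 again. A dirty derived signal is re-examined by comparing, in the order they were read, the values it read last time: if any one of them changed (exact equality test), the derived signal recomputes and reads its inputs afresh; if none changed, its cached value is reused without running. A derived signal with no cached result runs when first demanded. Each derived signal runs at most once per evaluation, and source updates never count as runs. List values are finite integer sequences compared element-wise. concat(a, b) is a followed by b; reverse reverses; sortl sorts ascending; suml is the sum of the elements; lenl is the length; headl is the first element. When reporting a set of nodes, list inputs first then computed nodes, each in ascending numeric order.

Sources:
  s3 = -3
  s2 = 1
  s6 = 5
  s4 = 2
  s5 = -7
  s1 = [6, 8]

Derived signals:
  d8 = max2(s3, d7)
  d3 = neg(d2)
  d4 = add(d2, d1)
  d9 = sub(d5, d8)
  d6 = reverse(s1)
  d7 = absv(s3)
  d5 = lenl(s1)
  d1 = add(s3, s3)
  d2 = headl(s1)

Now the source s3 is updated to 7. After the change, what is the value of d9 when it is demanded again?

d9 now evaluates to -5.

Initial pass — values computed on the first demand:
  d5 = lenl([6, 8]) = 2
  d7 = absv(-3) = 3
  d8 = max2(-3, 3) = 3
  d9 = sub(2, 3) = -1

Second demand — change propagation:
  d7: re-runs because s3 -3->7; new result 7.
  d8: re-runs because s3 -3->7; d7 3->7; new result 7.
  d9: re-runs because d8 3->7; new result -5.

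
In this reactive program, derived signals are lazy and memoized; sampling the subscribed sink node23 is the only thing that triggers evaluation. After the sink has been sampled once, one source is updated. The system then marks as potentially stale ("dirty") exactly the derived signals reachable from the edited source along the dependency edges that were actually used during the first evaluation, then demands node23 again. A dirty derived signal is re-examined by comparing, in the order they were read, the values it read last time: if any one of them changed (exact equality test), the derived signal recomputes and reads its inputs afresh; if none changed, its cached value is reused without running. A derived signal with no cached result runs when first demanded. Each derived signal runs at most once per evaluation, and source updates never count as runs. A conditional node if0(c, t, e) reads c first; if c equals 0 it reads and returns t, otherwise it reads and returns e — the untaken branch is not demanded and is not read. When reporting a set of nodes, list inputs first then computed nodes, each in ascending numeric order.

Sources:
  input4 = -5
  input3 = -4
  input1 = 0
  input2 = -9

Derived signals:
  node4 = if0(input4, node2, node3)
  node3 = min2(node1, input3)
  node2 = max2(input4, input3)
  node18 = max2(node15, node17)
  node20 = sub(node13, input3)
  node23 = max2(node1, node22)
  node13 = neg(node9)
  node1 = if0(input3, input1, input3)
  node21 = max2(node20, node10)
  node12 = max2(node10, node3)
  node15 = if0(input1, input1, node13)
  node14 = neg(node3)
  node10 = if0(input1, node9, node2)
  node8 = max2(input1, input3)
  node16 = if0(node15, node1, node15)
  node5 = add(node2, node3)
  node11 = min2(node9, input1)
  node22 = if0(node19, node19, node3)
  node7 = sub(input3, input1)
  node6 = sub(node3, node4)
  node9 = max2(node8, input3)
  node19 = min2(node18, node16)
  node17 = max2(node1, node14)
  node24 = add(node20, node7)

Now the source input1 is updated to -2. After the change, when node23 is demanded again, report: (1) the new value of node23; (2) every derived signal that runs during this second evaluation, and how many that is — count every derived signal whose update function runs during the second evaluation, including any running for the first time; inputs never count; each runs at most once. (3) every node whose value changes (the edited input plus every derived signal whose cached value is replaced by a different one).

First demand of the output computes:
  node1 = if0(input3=-4 -> else branch input3) = -4
  node3 = min2(-4, -4) = -4
  node14 = neg(-4) = 4
  node15 = if0(input1=0 -> then branch input1) = 0
  node16 = if0(node15=0 -> then branch node1) = -4
  node17 = max2(-4, 4) = 4
  node18 = max2(0, 4) = 4
  node19 = min2(4, -4) = -4
  node22 = if0(node19=-4 -> else branch node3) = -4
  node23 = max2(-4, -4) = -4

After the edit, cleaning proceeds:
  node8: had never run; runs now, result -2.
  node9: had never run; runs now, result -2.
  node13: had never run; runs now, result 2.
  node15: a read changed (input1 0->-2; input1 0->-2) — executes, giving 2.
  node16: a read changed (node15 0->2) — executes, giving 2.
  node18: a read changed (node15 0->2) — executes, giving 4 — identical to its old value.
  node19: a read changed (node16 -4->2) — executes, giving 2.
  node22: a read changed (node19 -4->2) — executes, giving -4 — identical to its old value.
  node23: dirty, but its reads are unchanged (node1 unchanged, node22 unchanged); cached -4 stands.

Note the branch switch — node8, node9, node13 had no cache and run now for the first time.

Demanding node23 again yields -4.
8 derived signals run: node8, node9, node13, node15, node16, node18, node19, node22.
The nodes whose values change: input1, node15, node16, node19.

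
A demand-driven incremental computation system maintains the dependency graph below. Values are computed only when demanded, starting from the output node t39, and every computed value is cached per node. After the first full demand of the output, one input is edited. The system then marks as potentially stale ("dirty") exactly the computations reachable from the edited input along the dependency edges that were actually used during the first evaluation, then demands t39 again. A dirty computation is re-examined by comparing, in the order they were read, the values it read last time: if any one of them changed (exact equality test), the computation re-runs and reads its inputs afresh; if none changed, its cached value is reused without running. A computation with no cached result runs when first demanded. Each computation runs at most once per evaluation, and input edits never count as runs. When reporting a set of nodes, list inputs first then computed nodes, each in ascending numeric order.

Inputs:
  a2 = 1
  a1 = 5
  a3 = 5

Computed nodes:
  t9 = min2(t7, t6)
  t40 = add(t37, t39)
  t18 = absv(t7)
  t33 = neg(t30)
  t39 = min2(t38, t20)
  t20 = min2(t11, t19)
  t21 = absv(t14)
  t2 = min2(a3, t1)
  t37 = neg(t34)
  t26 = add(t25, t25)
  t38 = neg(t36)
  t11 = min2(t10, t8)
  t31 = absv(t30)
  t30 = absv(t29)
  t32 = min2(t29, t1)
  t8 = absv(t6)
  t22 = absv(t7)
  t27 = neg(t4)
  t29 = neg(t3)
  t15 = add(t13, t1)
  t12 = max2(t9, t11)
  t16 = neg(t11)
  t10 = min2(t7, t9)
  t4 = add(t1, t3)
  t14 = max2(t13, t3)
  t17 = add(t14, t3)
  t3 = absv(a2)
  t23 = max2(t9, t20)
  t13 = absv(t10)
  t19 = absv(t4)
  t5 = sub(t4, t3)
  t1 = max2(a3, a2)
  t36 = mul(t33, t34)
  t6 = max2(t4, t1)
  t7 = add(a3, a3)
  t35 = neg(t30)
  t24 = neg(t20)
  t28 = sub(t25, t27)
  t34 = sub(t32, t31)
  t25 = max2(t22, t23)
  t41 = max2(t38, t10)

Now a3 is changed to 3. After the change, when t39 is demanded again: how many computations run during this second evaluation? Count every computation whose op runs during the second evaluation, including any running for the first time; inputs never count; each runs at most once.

First evaluation (everything demanded from the output):
  t1 = max2(5, 1) = 5
  t3 = absv(1) = 1
  t4 = add(5, 1) = 6
  t6 = max2(6, 5) = 6
  t7 = add(5, 5) = 10
  t8 = absv(6) = 6
  t9 = min2(10, 6) = 6
  t10 = min2(10, 6) = 6
  t11 = min2(6, 6) = 6
  t19 = absv(6) = 6
  t20 = min2(6, 6) = 6
  t29 = neg(1) = -1
  t30 = absv(-1) = 1
  t31 = absv(1) = 1
  t32 = min2(-1, 5) = -1
  t33 = neg(1) = -1
  t34 = sub(-1, 1) = -2
  t36 = mul(-1, -2) = 2
  t38 = neg(2) = -2
  t39 = min2(-2, 6) = -2

Propagation after the edit:
  t1: runs — a3 5->3; result 3.
  t4: runs — t1 5->3; result 4.
  t6: runs — t4 6->4; t1 5->3; result 4.
  t7: runs — a3 5->3; a3 5->3; result 6.
  t8: runs — t6 6->4; result 4.
  t9: runs — t7 10->6; t6 6->4; result 4.
  t10: runs — t7 10->6; t9 6->4; result 4.
  t11: runs — t10 6->4; t8 6->4; result 4.
  t19: runs — t4 6->4; result 4.
  t20: runs — t11 6->4; t19 6->4; result 4.
  t32: runs — t1 5->3; result -1 (same value as before).
  t34: checked — values it read are unchanged (t32 unchanged, t31 unchanged); reused cached -2 without running.
  t36: checked — values it read are unchanged (t33 unchanged, t34 unchanged); reused cached 2 without running.
  t38: checked — values it read are unchanged (t36 unchanged); reused cached -2 without running.
  t39: runs — t20 6->4; result -2 (same value as before).

Key observation: the cutoff stops propagation at t34 — its inputs' values are unchanged, so it reuses its cache.

Computations that run: t1, t4, t6, t7, t8, t9, t10, t11, t19, t20, t32, t39 — 12 in total.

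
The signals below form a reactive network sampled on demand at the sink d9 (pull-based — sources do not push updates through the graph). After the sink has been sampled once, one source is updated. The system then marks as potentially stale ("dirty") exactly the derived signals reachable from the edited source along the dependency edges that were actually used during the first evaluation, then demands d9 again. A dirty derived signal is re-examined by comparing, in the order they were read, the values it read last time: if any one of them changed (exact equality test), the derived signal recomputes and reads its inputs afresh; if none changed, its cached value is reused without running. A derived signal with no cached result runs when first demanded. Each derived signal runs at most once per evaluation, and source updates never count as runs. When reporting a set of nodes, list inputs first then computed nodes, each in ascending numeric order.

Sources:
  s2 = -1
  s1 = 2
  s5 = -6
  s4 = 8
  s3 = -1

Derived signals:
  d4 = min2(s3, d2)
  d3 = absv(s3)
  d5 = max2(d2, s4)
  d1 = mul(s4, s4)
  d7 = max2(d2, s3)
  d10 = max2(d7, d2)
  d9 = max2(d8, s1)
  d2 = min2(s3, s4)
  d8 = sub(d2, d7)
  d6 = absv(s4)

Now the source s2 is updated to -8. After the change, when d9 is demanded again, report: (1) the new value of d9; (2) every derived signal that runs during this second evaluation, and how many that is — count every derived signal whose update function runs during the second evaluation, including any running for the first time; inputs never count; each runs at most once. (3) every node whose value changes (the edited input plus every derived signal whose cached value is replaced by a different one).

Initial pass — values computed on the first demand:
  d2 = min2(-1, 8) = -1
  d7 = max2(-1, -1) = -1
  d8 = sub(-1, -1) = 0
  d9 = max2(0, 2) = 2

Second demand — change propagation:
  no demanded computation ever read s2, so the edit dirties nothing and nothing runs.

The important point: nothing the output needs ever reads s2, so the edit is invisible to it.

d9 now evaluates to 2.
Run set: none (0 run).
Changed values: s2.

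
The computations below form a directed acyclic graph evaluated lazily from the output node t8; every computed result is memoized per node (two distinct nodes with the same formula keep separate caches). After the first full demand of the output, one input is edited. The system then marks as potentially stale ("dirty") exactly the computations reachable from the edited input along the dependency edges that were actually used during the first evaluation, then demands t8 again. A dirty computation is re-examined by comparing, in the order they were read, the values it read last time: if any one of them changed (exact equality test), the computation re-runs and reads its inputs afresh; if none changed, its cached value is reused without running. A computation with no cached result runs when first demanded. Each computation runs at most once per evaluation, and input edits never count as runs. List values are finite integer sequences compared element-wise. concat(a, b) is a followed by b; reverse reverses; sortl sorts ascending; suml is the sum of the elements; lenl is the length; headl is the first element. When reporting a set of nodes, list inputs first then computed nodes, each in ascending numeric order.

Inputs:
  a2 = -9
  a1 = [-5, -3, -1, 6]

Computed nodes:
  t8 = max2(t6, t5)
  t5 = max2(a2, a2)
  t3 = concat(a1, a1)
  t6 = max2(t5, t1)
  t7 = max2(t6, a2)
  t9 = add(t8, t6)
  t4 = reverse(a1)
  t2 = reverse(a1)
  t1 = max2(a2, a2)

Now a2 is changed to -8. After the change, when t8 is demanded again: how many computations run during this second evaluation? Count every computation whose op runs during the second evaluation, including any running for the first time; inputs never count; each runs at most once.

4 computations run: t1, t5, t6, t8.

First demand of the output computes:
  t1 = max2(-9, -9) = -9
  t5 = max2(-9, -9) = -9
  t6 = max2(-9, -9) = -9
  t8 = max2(-9, -9) = -9

After the edit, cleaning proceeds:
  t1: a read changed (a2 -9->-8; a2 -9->-8) — executes, giving -8.
  t5: a read changed (a2 -9->-8; a2 -9->-8) — executes, giving -8.
  t6: a read changed (t5 -9->-8; t1 -9->-8) — executes, giving -8.
  t8: a read changed (t6 -9->-8; t5 -9->-8) — executes, giving -8.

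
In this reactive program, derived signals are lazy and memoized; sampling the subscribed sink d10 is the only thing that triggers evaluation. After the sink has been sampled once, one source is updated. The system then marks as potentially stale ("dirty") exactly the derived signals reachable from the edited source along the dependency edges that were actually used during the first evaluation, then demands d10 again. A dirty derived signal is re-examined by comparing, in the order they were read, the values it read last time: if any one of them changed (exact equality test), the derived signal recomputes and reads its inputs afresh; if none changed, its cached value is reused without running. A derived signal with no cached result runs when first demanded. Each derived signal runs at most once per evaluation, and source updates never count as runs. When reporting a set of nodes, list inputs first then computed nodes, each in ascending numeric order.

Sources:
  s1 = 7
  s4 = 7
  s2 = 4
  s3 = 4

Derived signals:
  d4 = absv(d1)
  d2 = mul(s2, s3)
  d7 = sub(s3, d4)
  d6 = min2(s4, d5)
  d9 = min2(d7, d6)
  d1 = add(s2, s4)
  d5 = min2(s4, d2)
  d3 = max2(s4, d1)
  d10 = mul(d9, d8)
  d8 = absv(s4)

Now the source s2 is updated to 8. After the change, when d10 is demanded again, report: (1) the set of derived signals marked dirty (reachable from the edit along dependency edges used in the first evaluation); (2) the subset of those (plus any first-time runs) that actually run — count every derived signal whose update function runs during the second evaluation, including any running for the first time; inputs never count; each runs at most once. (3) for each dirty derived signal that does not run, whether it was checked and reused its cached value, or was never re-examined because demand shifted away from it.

The edit dirties: d1, d2, d4, d5, d6, d7, d9, d10.
7 derived signals run: d1, d2, d4, d5, d7, d9, d10.
Cache hits after checking: d6.
Note where the cutoff bites: d6 is checked, finds nothing changed, and keeps its cache.

First demand of the output computes:
  d1 = add(4, 7) = 11
  d2 = mul(4, 4) = 16
  d4 = absv(11) = 11
  d5 = min2(7, 16) = 7
  d6 = min2(7, 7) = 7
  d7 = sub(4, 11) = -7
  d8 = absv(7) = 7
  d9 = min2(-7, 7) = -7
  d10 = mul(-7, 7) = -49

After the edit, cleaning proceeds:
  d1: a read changed (s2 4->8) — executes, giving 15.
  d2: a read changed (s2 4->8) — executes, giving 32.
  d4: a read changed (d1 11->15) — executes, giving 15.
  d5: a read changed (d2 16->32) — executes, giving 7 — identical to its old value.
  d6: dirty, but its reads are unchanged (s4 unchanged, d5 unchanged); cached 7 stands.
  d7: a read changed (d4 11->15) — executes, giving -11.
  d9: a read changed (d7 -7->-11) — executes, giving -11.
  d10: a read changed (d9 -7->-11) — executes, giving -77.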